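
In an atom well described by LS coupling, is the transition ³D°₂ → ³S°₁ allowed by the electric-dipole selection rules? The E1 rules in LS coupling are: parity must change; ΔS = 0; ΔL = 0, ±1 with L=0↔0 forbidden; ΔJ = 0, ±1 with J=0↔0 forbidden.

forbidden

ΔS = 0: S: 1 → 1 — passes.
Parity must change: odd → odd — fails.
ΔL = 0, ±1 (not L=0↔0): L: 2 → 0, ΔL = -2 — fails.
ΔJ = 0, ±1 (not J=0↔0): J: 2 → 1, ΔJ = -1 — passes.
Rule(s) violated: parity, ΔL.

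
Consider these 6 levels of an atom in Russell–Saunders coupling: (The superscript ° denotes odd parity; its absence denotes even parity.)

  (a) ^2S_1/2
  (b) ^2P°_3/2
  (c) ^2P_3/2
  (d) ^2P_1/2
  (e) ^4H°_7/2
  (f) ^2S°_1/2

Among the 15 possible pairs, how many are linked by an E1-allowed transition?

5

(a)–(b): allowed.
(a)–(c): forbidden (parity).
(a)–(d): forbidden (parity).
(a)–(e): forbidden (ΔS, ΔL, ΔJ).
(a)–(f): forbidden (ΔL).
(b)–(c): allowed.
(b)–(d): allowed.
(b)–(e): forbidden (parity, ΔS, ΔL, ΔJ).
(b)–(f): forbidden (parity).
(c)–(d): forbidden (parity).
(c)–(e): forbidden (ΔS, ΔL, ΔJ).
(c)–(f): allowed.
(d)–(e): forbidden (ΔS, ΔL, ΔJ).
(d)–(f): allowed.
(e)–(f): forbidden (parity, ΔS, ΔL, ΔJ).
Allowed pairs: 5 of 15.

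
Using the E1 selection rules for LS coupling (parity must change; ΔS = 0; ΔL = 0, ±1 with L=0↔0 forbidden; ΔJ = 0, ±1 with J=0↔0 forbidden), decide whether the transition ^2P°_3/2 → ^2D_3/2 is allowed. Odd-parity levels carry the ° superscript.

allowed

Initial level: S=1/2, L=1, J=3/2, parity odd. Final level: S=1/2, L=2, J=3/2, parity even.
ΔL = 0, ±1 (not L=0↔0): L: 1 → 2, ΔL = +1 — satisfied.
ΔS = 0: S: 1/2 → 1/2 — satisfied.
Parity must change: odd → even — satisfied.
ΔJ = 0, ±1 (not J=0↔0): J: 3/2 → 3/2, ΔJ = +0 — satisfied.
All four E1 rules are satisfied.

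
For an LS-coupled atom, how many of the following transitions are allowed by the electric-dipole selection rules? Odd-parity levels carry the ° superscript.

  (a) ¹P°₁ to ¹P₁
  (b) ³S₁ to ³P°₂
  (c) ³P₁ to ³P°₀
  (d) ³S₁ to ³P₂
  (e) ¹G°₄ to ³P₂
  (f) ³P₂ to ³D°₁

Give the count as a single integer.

(a) allowed
(b) allowed
(c) allowed
(d) forbidden (parity fails)
(e) forbidden (ΔS, ΔL, ΔJ fail)
(f) allowed
Total allowed: 4 of 6.

4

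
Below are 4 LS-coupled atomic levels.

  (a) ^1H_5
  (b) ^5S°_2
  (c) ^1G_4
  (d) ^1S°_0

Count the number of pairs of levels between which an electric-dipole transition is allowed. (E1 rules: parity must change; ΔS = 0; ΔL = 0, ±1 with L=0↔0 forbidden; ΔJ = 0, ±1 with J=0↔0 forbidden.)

(a)–(b): forbidden (ΔS, ΔL, ΔJ).
(a)–(c): forbidden (parity).
(a)–(d): forbidden (ΔL, ΔJ).
(b)–(c): forbidden (ΔS, ΔL, ΔJ).
(b)–(d): forbidden (parity, ΔS, ΔL, ΔJ).
(c)–(d): forbidden (ΔL, ΔJ).
Allowed pairs: 0 of 6.

0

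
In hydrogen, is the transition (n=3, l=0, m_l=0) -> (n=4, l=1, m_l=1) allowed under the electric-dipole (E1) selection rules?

l: 0 → 1 (Δl = +1). Δl = ±1 ok.
Δm_l = 1 − (0) = +1. E1 requires Δm_l = 0, ±1: ok.
All E1 selection rules are satisfied.

allowed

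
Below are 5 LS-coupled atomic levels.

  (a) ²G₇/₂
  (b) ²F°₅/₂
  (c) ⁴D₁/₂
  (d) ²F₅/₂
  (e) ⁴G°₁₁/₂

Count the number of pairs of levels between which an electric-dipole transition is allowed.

(a)–(b): allowed.
(a)–(c): forbidden (parity, ΔS, ΔL, ΔJ).
(a)–(d): forbidden (parity).
(a)–(e): forbidden (ΔS, ΔJ).
(b)–(c): forbidden (ΔS, ΔJ).
(b)–(d): allowed.
(b)–(e): forbidden (parity, ΔS, ΔJ).
(c)–(d): forbidden (parity, ΔS, ΔJ).
(c)–(e): forbidden (ΔL, ΔJ).
(d)–(e): forbidden (ΔS, ΔJ).
Allowed pairs: 2 of 10.

2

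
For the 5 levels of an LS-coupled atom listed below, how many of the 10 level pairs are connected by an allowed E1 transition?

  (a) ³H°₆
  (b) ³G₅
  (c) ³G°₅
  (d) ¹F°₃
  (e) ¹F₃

(a)–(b): allowed.
(a)–(c): forbidden (parity).
(a)–(d): forbidden (parity, ΔS, ΔL, ΔJ).
(a)–(e): forbidden (ΔS, ΔL, ΔJ).
(b)–(c): allowed.
(b)–(d): forbidden (ΔS, ΔJ).
(b)–(e): forbidden (parity, ΔS, ΔJ).
(c)–(d): forbidden (parity, ΔS, ΔJ).
(c)–(e): forbidden (ΔS, ΔJ).
(d)–(e): allowed.
Allowed pairs: 3 of 10.

3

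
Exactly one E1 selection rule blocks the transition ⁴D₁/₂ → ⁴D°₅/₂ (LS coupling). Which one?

the ΔJ = 0, ±1 rule

Parity must change: even → odd — passes.
ΔS = 0: S: 3/2 → 3/2 — passes.
ΔL = 0, ±1 (not L=0↔0): L: 2 → 2, ΔL = +0 — passes.
ΔJ = 0, ±1 (not J=0↔0): J: 1/2 → 5/2, ΔJ = +2 — fails.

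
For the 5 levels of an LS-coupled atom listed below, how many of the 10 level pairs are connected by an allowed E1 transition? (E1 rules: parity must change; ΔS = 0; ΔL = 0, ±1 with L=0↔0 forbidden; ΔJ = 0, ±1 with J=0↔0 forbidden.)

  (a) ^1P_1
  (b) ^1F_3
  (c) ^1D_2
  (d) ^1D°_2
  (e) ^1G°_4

4

(a)–(b): forbidden (parity, ΔL, ΔJ).
(a)–(c): forbidden (parity).
(a)–(d): allowed.
(a)–(e): forbidden (ΔL, ΔJ).
(b)–(c): forbidden (parity).
(b)–(d): allowed.
(b)–(e): allowed.
(c)–(d): allowed.
(c)–(e): forbidden (ΔL, ΔJ).
(d)–(e): forbidden (parity, ΔL, ΔJ).
Allowed pairs: 4 of 10.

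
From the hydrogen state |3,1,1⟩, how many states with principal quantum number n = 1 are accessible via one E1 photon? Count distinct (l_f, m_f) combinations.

1

E1 requires Δl = ±1, so l_f ∈ {0, 2}; with 0 ≤ l_f ≤ n_f−1 = 0, the allowed l_f values are {0}.
For l_f = 0: m_f ∈ {m_i−1, m_i, m_i+1} ∩ [−0, 0] = {0} → 1 state.
Total: 1.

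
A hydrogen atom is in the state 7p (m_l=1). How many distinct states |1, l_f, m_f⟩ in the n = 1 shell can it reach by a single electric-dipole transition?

E1 requires Δl = ±1, so l_f ∈ {0, 2}; with 0 ≤ l_f ≤ n_f−1 = 0, the allowed l_f values are {0}.
For l_f = 0: m_f ∈ {m_i−1, m_i, m_i+1} ∩ [−0, 0] = {0} → 1 state.
Total: 1.

1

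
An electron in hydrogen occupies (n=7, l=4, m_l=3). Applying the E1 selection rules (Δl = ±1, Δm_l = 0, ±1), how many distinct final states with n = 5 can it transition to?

E1 requires Δl = ±1, so l_f ∈ {3, 5}; with 0 ≤ l_f ≤ n_f−1 = 4, the allowed l_f values are {3}.
For l_f = 3: m_f ∈ {m_i−1, m_i, m_i+1} ∩ [−3, 3] = {2, 3} → 2 states.
Total: 2.

2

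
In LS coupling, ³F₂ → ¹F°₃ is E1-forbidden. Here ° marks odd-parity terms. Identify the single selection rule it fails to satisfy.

the ΔS = 0 rule

ΔJ = 0, ±1 (not J=0↔0): J: 2 → 3, ΔJ = +1 — ✓.
ΔS = 0: S: 1 → 0 — ✗.
Parity must change: even → odd — ✓.
ΔL = 0, ±1 (not L=0↔0): L: 3 → 3, ΔL = +0 — ✓.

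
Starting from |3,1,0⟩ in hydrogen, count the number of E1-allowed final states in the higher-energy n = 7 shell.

4

E1 requires Δl = ±1, so l_f ∈ {0, 2}; with 0 ≤ l_f ≤ n_f−1 = 6, the allowed l_f values are {0, 2}.
For l_f = 0: m_f ∈ {m_i−1, m_i, m_i+1} ∩ [−0, 0] = {0} → 1 state.
For l_f = 2: m_f ∈ {m_i−1, m_i, m_i+1} ∩ [−2, 2] = {-1, 0, 1} → 3 states.
Total: 4.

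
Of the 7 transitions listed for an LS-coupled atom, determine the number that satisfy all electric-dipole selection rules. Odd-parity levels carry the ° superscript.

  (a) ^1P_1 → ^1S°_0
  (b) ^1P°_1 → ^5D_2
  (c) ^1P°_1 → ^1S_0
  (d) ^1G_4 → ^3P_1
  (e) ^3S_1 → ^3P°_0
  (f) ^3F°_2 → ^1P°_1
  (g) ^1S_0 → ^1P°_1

(a) allowed
(b) forbidden (ΔS fails)
(c) allowed
(d) forbidden (parity, ΔS, ΔL, ΔJ fail)
(e) allowed
(f) forbidden (parity, ΔS, ΔL fail)
(g) allowed
Total allowed: 4 of 7.

4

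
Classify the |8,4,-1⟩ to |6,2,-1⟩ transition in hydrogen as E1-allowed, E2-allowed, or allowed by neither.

E2

Δl = 2 − 4 = -2; l_i + l_f = 6.
Δm_l = +0.
E1 (Δl = ±1, |Δm_l| ≤ 1): not satisfied.
E2 (Δl = 0,±2, l_i+l_f ≥ 2, |Δm_l| ≤ 2): satisfied.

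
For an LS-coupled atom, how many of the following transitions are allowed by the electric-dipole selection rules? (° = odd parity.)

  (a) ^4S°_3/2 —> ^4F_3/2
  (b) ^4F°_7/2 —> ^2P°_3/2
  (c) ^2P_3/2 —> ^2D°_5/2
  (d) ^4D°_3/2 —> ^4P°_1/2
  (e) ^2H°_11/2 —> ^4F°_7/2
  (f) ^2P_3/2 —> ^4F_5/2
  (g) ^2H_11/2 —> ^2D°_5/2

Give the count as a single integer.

(a) forbidden (ΔL fails)
(b) forbidden (parity, ΔS, ΔL, ΔJ fail)
(c) allowed
(d) forbidden (parity fails)
(e) forbidden (parity, ΔS, ΔL, ΔJ fail)
(f) forbidden (parity, ΔS, ΔL fail)
(g) forbidden (ΔL, ΔJ fail)
Total allowed: 1 of 7.

1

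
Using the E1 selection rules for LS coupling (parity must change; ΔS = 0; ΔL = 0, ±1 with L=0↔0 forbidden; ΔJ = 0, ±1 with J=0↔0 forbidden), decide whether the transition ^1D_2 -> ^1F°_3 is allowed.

allowed

Parity must change: even → odd — ok.
ΔS = 0: S: 0 → 0 — ok.
ΔL = 0, ±1 (not L=0↔0): L: 2 → 3, ΔL = +1 — ok.
ΔJ = 0, ±1 (not J=0↔0): J: 2 → 3, ΔJ = +1 — ok.
All four E1 rules are satisfied.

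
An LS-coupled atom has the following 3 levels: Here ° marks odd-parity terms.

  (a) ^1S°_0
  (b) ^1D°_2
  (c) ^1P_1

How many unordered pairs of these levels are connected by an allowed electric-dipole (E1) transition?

(a)–(b): forbidden (parity, ΔL, ΔJ).
(a)–(c): allowed.
(b)–(c): allowed.
Allowed pairs: 2 of 3.

2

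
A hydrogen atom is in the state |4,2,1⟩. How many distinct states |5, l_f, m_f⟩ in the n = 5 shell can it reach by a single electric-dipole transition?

5

E1 requires Δl = ±1, so l_f ∈ {1, 3}; with 0 ≤ l_f ≤ n_f−1 = 4, the allowed l_f values are {1, 3}.
For l_f = 1: m_f ∈ {m_i−1, m_i, m_i+1} ∩ [−1, 1] = {0, 1} → 2 states.
For l_f = 3: m_f ∈ {m_i−1, m_i, m_i+1} ∩ [−3, 3] = {0, 1, 2} → 3 states.
Total: 5.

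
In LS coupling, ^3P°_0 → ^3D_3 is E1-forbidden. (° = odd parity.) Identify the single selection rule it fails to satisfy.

the ΔJ = 0, ±1 rule

Initial level: S=1, L=1, J=0, parity odd. Final level: S=1, L=2, J=3, parity even.
ΔS = 0: S: 1 → 1 — ✓.
ΔJ = 0, ±1 (not J=0↔0): J: 0 → 3, ΔJ = +3 — ✗.
Parity must change: odd → even — ✓.
ΔL = 0, ±1 (not L=0↔0): L: 1 → 2, ΔL = +1 — ✓.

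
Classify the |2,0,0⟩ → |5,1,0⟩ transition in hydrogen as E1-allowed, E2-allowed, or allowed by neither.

Δl = 1 − 0 = +1; l_i + l_f = 1.
Δm_l = +0.
E1 (Δl = ±1, |Δm_l| ≤ 1): satisfied.
E2 (Δl = 0,±2, l_i+l_f ≥ 2, |Δm_l| ≤ 2): not satisfied.

E1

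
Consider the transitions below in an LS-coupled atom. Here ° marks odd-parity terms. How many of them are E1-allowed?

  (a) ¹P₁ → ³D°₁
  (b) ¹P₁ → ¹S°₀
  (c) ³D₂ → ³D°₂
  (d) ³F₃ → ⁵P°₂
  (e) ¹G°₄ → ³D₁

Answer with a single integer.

2

(a) forbidden (ΔS fails)
(b) allowed
(c) allowed
(d) forbidden (ΔS, ΔL fail)
(e) forbidden (ΔS, ΔL, ΔJ fail)
Total allowed: 2 of 5.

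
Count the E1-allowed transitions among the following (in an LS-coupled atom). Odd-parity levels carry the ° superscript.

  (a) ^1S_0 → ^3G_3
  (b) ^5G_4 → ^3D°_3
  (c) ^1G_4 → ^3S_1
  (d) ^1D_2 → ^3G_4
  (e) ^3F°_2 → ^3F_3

1

(a) forbidden (parity, ΔS, ΔL, ΔJ fail)
(b) forbidden (ΔS, ΔL fail)
(c) forbidden (parity, ΔS, ΔL, ΔJ fail)
(d) forbidden (parity, ΔS, ΔL, ΔJ fail)
(e) allowed
Total allowed: 1 of 5.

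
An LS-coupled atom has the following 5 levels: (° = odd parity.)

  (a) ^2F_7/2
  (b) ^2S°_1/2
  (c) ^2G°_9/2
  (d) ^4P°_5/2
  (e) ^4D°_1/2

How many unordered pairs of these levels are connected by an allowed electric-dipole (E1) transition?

1

(a)–(b): forbidden (ΔL, ΔJ).
(a)–(c): allowed.
(a)–(d): forbidden (ΔS, ΔL).
(a)–(e): forbidden (ΔS, ΔJ).
(b)–(c): forbidden (parity, ΔL, ΔJ).
(b)–(d): forbidden (parity, ΔS, ΔJ).
(b)–(e): forbidden (parity, ΔS, ΔL).
(c)–(d): forbidden (parity, ΔS, ΔL, ΔJ).
(c)–(e): forbidden (parity, ΔS, ΔL, ΔJ).
(d)–(e): forbidden (parity, ΔJ).
Allowed pairs: 1 of 10.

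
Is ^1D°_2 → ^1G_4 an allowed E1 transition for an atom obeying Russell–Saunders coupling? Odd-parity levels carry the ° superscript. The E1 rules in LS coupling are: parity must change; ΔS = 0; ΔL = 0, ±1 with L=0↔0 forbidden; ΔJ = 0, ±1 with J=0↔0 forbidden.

Reading off the term symbols: S 0→0, L 2→4, J 2→4, parity odd→even.
ΔS = 0: S: 0 → 0 — ✓.
ΔJ = 0, ±1 (not J=0↔0): J: 2 → 4, ΔJ = +2 — ✗.
ΔL = 0, ±1 (not L=0↔0): L: 2 → 4, ΔL = +2 — ✗.
Parity must change: odd → even — ✓.
Rule(s) violated: ΔL, ΔJ.

forbidden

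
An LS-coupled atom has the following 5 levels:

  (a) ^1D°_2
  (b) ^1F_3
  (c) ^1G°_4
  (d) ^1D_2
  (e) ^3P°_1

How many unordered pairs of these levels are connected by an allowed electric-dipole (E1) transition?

3

(a)–(b): allowed.
(a)–(c): forbidden (parity, ΔL, ΔJ).
(a)–(d): allowed.
(a)–(e): forbidden (parity, ΔS).
(b)–(c): allowed.
(b)–(d): forbidden (parity).
(b)–(e): forbidden (ΔS, ΔL, ΔJ).
(c)–(d): forbidden (ΔL, ΔJ).
(c)–(e): forbidden (parity, ΔS, ΔL, ΔJ).
(d)–(e): forbidden (ΔS).
Allowed pairs: 3 of 10.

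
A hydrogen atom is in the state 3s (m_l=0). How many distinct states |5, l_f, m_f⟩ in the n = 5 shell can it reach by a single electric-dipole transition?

3

E1 requires Δl = ±1, so l_f ∈ {-1, 1}; with 0 ≤ l_f ≤ n_f−1 = 4, the allowed l_f values are {1}.
For l_f = 1: m_f ∈ {m_i−1, m_i, m_i+1} ∩ [−1, 1] = {-1, 0, 1} → 3 states.
Total: 3.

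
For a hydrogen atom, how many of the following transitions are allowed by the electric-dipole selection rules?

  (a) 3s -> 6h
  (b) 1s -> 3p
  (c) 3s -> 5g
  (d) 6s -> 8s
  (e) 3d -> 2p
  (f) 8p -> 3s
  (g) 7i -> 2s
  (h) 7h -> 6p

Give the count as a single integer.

3

(a) forbidden — Δl = +5 (E1 requires Δl = ±1)
(b) allowed
(c) forbidden — Δl = +4 (E1 requires Δl = ±1)
(d) forbidden — Δl = +0 (E1 requires Δl = ±1)
(e) allowed
(f) allowed
(g) forbidden — Δl = -6 (E1 requires Δl = ±1)
(h) forbidden — Δl = -4 (E1 requires Δl = ±1)
Total allowed: 3 of 8.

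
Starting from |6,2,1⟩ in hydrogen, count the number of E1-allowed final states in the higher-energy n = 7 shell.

5

E1 requires Δl = ±1, so l_f ∈ {1, 3}; with 0 ≤ l_f ≤ n_f−1 = 6, the allowed l_f values are {1, 3}.
For l_f = 1: m_f ∈ {m_i−1, m_i, m_i+1} ∩ [−1, 1] = {0, 1} → 2 states.
For l_f = 3: m_f ∈ {m_i−1, m_i, m_i+1} ∩ [−3, 3] = {0, 1, 2} → 3 states.
Total: 5.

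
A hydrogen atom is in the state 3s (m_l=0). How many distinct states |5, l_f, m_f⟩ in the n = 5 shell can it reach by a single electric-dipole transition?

E1 requires Δl = ±1, so l_f ∈ {-1, 1}; with 0 ≤ l_f ≤ n_f−1 = 4, the allowed l_f values are {1}.
For l_f = 1: m_f ∈ {m_i−1, m_i, m_i+1} ∩ [−1, 1] = {-1, 0, 1} → 3 states.
Total: 3.

3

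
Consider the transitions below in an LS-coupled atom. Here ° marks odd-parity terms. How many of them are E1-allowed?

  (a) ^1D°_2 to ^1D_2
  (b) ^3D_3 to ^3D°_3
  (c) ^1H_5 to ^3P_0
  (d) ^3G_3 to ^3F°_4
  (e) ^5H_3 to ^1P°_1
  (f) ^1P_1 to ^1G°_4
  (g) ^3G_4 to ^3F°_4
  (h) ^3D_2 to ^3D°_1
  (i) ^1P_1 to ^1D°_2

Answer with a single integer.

(a) allowed
(b) allowed
(c) forbidden (parity, ΔS, ΔL, ΔJ fail)
(d) allowed
(e) forbidden (ΔS, ΔL, ΔJ fail)
(f) forbidden (ΔL, ΔJ fail)
(g) allowed
(h) allowed
(i) allowed
Total allowed: 6 of 9.

6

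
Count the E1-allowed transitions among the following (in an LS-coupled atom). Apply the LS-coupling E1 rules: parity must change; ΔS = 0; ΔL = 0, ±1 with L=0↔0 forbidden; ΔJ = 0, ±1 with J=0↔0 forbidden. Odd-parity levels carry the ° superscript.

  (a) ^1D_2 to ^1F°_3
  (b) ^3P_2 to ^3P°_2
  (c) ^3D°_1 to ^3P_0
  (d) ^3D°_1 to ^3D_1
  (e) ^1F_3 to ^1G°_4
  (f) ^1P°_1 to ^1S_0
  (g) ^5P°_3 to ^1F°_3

(a) allowed
(b) allowed
(c) allowed
(d) allowed
(e) allowed
(f) allowed
(g) forbidden (parity, ΔS, ΔL fail)
Total allowed: 6 of 7.

6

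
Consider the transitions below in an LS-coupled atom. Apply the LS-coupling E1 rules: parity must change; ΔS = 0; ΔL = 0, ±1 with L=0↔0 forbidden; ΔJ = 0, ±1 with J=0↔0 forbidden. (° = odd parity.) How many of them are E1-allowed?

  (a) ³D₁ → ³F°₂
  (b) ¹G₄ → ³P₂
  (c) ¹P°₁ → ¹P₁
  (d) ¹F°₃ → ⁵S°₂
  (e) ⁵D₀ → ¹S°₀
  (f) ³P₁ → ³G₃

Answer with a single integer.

2

(a) allowed
(b) forbidden (parity, ΔS, ΔL, ΔJ fail)
(c) allowed
(d) forbidden (parity, ΔS, ΔL fail)
(e) forbidden (ΔS, ΔL, ΔJ fail)
(f) forbidden (parity, ΔL, ΔJ fail)
Total allowed: 2 of 6.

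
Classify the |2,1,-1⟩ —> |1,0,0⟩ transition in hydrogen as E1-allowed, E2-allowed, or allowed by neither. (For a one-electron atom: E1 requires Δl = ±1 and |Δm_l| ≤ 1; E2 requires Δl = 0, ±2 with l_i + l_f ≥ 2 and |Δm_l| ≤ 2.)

Δl = 0 − 1 = -1; l_i + l_f = 1.
Δm_l = +1.
E1 (Δl = ±1, |Δm_l| ≤ 1): satisfied.
E2 (Δl = 0,±2, l_i+l_f ≥ 2, |Δm_l| ≤ 2): not satisfied.

E1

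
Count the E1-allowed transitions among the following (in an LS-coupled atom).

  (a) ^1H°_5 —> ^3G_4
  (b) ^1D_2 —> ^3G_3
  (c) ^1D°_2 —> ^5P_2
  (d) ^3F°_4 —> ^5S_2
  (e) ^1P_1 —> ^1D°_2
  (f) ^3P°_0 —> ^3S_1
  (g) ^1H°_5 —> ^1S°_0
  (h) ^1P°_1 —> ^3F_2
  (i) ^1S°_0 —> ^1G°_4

2

(a) forbidden (ΔS fails)
(b) forbidden (parity, ΔS, ΔL fail)
(c) forbidden (ΔS fails)
(d) forbidden (ΔS, ΔL, ΔJ fail)
(e) allowed
(f) allowed
(g) forbidden (parity, ΔL, ΔJ fail)
(h) forbidden (ΔS, ΔL fail)
(i) forbidden (parity, ΔL, ΔJ fail)
Total allowed: 2 of 9.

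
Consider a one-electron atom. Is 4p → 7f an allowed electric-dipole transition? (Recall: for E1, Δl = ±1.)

forbidden

l: 1 → 3 (Δl = +2). Δl = ±1 fails.
The transition is electric-dipole forbidden.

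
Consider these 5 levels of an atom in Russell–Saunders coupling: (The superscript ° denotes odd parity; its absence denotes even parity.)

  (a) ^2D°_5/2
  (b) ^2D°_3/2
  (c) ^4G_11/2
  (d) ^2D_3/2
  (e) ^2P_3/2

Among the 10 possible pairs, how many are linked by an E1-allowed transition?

(a)–(b): forbidden (parity).
(a)–(c): forbidden (ΔS, ΔL, ΔJ).
(a)–(d): allowed.
(a)–(e): allowed.
(b)–(c): forbidden (ΔS, ΔL, ΔJ).
(b)–(d): allowed.
(b)–(e): allowed.
(c)–(d): forbidden (parity, ΔS, ΔL, ΔJ).
(c)–(e): forbidden (parity, ΔS, ΔL, ΔJ).
(d)–(e): forbidden (parity).
Allowed pairs: 4 of 10.

4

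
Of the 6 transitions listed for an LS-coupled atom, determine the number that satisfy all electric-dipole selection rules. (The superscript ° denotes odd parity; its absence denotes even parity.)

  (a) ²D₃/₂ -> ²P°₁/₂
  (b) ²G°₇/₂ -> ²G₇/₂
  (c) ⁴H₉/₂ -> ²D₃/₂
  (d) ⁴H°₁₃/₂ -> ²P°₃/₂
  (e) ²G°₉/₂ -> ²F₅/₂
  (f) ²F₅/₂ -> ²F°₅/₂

3

(a) allowed
(b) allowed
(c) forbidden (parity, ΔS, ΔL, ΔJ fail)
(d) forbidden (parity, ΔS, ΔL, ΔJ fail)
(e) forbidden (ΔJ fails)
(f) allowed
Total allowed: 3 of 6.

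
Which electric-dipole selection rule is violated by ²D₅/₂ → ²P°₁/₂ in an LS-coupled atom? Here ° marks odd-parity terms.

the ΔJ = 0, ±1 rule

Initial level: S=1/2, L=2, J=5/2, parity even. Final level: S=1/2, L=1, J=1/2, parity odd.
Parity must change: even → odd — passes.
ΔS = 0: S: 1/2 → 1/2 — passes.
ΔL = 0, ±1 (not L=0↔0): L: 2 → 1, ΔL = -1 — passes.
ΔJ = 0, ±1 (not J=0↔0): J: 5/2 → 1/2, ΔJ = -2 — fails.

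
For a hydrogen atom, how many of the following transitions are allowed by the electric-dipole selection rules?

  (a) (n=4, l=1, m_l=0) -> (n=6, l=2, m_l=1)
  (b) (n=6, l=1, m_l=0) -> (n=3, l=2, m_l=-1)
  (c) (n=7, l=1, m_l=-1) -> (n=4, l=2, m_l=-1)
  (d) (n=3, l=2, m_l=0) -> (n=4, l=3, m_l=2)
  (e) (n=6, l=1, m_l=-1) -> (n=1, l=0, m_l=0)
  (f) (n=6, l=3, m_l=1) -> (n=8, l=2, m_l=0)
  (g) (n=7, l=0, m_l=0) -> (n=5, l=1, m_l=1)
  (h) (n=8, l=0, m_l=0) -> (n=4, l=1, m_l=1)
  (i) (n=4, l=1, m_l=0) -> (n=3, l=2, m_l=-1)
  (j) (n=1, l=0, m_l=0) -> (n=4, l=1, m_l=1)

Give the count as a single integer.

(a) allowed
(b) allowed
(c) allowed
(d) forbidden — Δm_l = +2 (E1 requires Δm_l = 0, ±1)
(e) allowed
(f) allowed
(g) allowed
(h) allowed
(i) allowed
(j) allowed
Total allowed: 9 of 10.

9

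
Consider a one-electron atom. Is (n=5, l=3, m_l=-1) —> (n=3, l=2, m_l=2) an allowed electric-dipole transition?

forbidden

l: 3 → 2 (Δl = -1). Δl = ±1 satisfied.
m_l: -1 → 2 (Δm_l = +3). |Δm_l| ≤ 1 violated.
The transition is electric-dipole forbidden.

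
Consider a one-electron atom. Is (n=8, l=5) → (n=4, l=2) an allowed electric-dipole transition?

Initial l = 5, final l = 2, so Δl = -3. E1 requires Δl = ±1: violated.
The transition is electric-dipole forbidden.

forbidden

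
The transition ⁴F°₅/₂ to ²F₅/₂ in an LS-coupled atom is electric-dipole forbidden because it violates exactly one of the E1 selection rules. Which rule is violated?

the ΔS = 0 rule

Initial level: S=3/2, L=3, J=5/2, parity odd. Final level: S=1/2, L=3, J=5/2, parity even.
ΔL = 0, ±1 (not L=0↔0): L: 3 → 3, ΔL = +0 — ✓.
ΔJ = 0, ±1 (not J=0↔0): J: 5/2 → 5/2, ΔJ = +0 — ✓.
Parity must change: odd → even — ✓.
ΔS = 0: S: 3/2 → 1/2 — ✗.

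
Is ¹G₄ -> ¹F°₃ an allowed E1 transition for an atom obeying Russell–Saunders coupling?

Reading off the term symbols: S 0→0, L 4→3, J 4→3, parity even→odd.
ΔS = 0: S: 0 → 0 — ok.
Parity must change: even → odd — ok.
ΔL = 0, ±1 (not L=0↔0): L: 4 → 3, ΔL = -1 — ok.
ΔJ = 0, ±1 (not J=0↔0): J: 4 → 3, ΔJ = -1 — ok.
All four E1 rules are satisfied.

allowed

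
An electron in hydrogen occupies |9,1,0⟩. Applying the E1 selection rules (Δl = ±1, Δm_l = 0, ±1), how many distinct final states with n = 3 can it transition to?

4

E1 requires Δl = ±1, so l_f ∈ {0, 2}; with 0 ≤ l_f ≤ n_f−1 = 2, the allowed l_f values are {0, 2}.
For l_f = 0: m_f ∈ {m_i−1, m_i, m_i+1} ∩ [−0, 0] = {0} → 1 state.
For l_f = 2: m_f ∈ {m_i−1, m_i, m_i+1} ∩ [−2, 2] = {-1, 0, 1} → 3 states.
Total: 4.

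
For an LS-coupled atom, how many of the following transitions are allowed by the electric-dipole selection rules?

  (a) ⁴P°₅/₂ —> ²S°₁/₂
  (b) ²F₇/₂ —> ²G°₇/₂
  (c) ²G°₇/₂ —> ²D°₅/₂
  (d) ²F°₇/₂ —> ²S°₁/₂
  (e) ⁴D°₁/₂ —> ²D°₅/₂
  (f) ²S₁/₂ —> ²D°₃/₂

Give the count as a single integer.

1

(a) forbidden (parity, ΔS, ΔJ fail)
(b) allowed
(c) forbidden (parity, ΔL fail)
(d) forbidden (parity, ΔL, ΔJ fail)
(e) forbidden (parity, ΔS, ΔJ fail)
(f) forbidden (ΔL fails)
Total allowed: 1 of 6.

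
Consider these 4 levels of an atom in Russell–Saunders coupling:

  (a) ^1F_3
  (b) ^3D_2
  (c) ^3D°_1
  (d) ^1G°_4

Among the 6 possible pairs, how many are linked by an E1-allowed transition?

(a)–(b): forbidden (parity, ΔS).
(a)–(c): forbidden (ΔS, ΔJ).
(a)–(d): allowed.
(b)–(c): allowed.
(b)–(d): forbidden (ΔS, ΔL, ΔJ).
(c)–(d): forbidden (parity, ΔS, ΔL, ΔJ).
Allowed pairs: 2 of 6.

2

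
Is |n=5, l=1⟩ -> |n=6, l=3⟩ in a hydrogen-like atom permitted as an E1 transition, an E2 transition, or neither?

Δl = 3 − 1 = +2; l_i + l_f = 4.
E1 (Δl = ±1): not satisfied.
E2 (Δl = 0,±2, l_i+l_f ≥ 2): satisfied.

E2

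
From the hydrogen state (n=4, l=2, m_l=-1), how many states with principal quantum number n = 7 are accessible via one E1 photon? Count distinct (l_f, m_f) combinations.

E1 requires Δl = ±1, so l_f ∈ {1, 3}; with 0 ≤ l_f ≤ n_f−1 = 6, the allowed l_f values are {1, 3}.
For l_f = 1: m_f ∈ {m_i−1, m_i, m_i+1} ∩ [−1, 1] = {-1, 0} → 2 states.
For l_f = 3: m_f ∈ {m_i−1, m_i, m_i+1} ∩ [−3, 3] = {-2, -1, 0} → 3 states.
Total: 5.

5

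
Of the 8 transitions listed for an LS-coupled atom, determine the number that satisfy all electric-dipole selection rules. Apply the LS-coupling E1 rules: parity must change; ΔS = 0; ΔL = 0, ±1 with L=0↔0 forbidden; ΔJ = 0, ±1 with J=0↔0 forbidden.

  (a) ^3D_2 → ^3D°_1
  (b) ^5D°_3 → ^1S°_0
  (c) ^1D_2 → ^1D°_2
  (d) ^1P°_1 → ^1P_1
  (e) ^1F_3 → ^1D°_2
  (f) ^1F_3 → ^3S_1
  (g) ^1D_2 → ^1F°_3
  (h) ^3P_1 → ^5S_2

(a) allowed
(b) forbidden (parity, ΔS, ΔL, ΔJ fail)
(c) allowed
(d) allowed
(e) allowed
(f) forbidden (parity, ΔS, ΔL, ΔJ fail)
(g) allowed
(h) forbidden (parity, ΔS fail)
Total allowed: 5 of 8.

5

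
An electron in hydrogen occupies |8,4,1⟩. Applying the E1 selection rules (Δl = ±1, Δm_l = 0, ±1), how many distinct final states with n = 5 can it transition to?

E1 requires Δl = ±1, so l_f ∈ {3, 5}; with 0 ≤ l_f ≤ n_f−1 = 4, the allowed l_f values are {3}.
For l_f = 3: m_f ∈ {m_i−1, m_i, m_i+1} ∩ [−3, 3] = {0, 1, 2} → 3 states.
Total: 3.

3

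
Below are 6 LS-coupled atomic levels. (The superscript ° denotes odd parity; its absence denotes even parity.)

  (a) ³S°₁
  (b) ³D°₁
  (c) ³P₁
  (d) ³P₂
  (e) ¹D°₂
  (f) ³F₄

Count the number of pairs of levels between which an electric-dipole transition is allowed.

(a)–(b): forbidden (parity, ΔL).
(a)–(c): allowed.
(a)–(d): allowed.
(a)–(e): forbidden (parity, ΔS, ΔL).
(a)–(f): forbidden (ΔL, ΔJ).
(b)–(c): allowed.
(b)–(d): allowed.
(b)–(e): forbidden (parity, ΔS).
(b)–(f): forbidden (ΔJ).
(c)–(d): forbidden (parity).
(c)–(e): forbidden (ΔS).
(c)–(f): forbidden (parity, ΔL, ΔJ).
(d)–(e): forbidden (ΔS).
(d)–(f): forbidden (parity, ΔL, ΔJ).
(e)–(f): forbidden (ΔS, ΔJ).
Allowed pairs: 4 of 15.

4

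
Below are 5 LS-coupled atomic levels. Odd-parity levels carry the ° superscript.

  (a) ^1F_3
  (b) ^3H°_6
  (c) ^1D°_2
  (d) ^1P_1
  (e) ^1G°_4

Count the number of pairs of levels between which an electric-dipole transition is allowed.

3

(a)–(b): forbidden (ΔS, ΔL, ΔJ).
(a)–(c): allowed.
(a)–(d): forbidden (parity, ΔL, ΔJ).
(a)–(e): allowed.
(b)–(c): forbidden (parity, ΔS, ΔL, ΔJ).
(b)–(d): forbidden (ΔS, ΔL, ΔJ).
(b)–(e): forbidden (parity, ΔS, ΔJ).
(c)–(d): allowed.
(c)–(e): forbidden (parity, ΔL, ΔJ).
(d)–(e): forbidden (ΔL, ΔJ).
Allowed pairs: 3 of 10.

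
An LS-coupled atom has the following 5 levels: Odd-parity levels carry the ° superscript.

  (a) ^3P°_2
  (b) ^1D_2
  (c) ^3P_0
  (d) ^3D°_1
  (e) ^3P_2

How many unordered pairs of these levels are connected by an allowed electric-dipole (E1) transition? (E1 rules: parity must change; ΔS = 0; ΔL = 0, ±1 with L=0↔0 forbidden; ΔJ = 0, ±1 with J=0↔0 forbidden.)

3

(a)–(b): forbidden (ΔS).
(a)–(c): forbidden (ΔJ).
(a)–(d): forbidden (parity).
(a)–(e): allowed.
(b)–(c): forbidden (parity, ΔS, ΔJ).
(b)–(d): forbidden (ΔS).
(b)–(e): forbidden (parity, ΔS).
(c)–(d): allowed.
(c)–(e): forbidden (parity, ΔJ).
(d)–(e): allowed.
Allowed pairs: 3 of 10.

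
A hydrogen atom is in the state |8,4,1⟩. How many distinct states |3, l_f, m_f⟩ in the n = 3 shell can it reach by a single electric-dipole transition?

E1 requires l_f ∈ {3, 5}, but neither lies in [0, 2], so no final state is reachable.
Total: 0.

0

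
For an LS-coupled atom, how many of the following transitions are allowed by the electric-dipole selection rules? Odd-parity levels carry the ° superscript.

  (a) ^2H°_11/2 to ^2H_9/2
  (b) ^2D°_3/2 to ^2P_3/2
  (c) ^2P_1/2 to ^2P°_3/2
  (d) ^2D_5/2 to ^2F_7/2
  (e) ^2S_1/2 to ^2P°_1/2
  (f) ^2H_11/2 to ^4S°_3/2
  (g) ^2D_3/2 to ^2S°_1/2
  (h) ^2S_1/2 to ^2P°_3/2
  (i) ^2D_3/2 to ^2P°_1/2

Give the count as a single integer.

6

(a) allowed
(b) allowed
(c) allowed
(d) forbidden (parity fails)
(e) allowed
(f) forbidden (ΔS, ΔL, ΔJ fail)
(g) forbidden (ΔL fails)
(h) allowed
(i) allowed
Total allowed: 6 of 9.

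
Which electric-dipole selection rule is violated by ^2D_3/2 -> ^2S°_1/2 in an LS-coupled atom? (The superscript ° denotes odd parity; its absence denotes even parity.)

the ΔL = 0, ±1 rule

Initial level: S=1/2, L=2, J=3/2, parity even. Final level: S=1/2, L=0, J=1/2, parity odd.
Parity must change: even → odd — ok.
ΔS = 0: S: 1/2 → 1/2 — ok.
ΔL = 0, ±1 (not L=0↔0): L: 2 → 0, ΔL = -2 — fails.
ΔJ = 0, ±1 (not J=0↔0): J: 3/2 → 1/2, ΔJ = -1 — ok.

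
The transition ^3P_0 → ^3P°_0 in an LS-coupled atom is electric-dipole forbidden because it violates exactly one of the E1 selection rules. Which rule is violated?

Parity must change: even → odd — passes.
ΔS = 0: S: 1 → 1 — passes.
ΔL = 0, ±1 (not L=0↔0): L: 1 → 1, ΔL = +0 — passes.
ΔJ = 0, ±1 (not J=0↔0): J: 0 → 0, ΔJ = +0 — fails.

the J=0 ↔ J=0 exclusion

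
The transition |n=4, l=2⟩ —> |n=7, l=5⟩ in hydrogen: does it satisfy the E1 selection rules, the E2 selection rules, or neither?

neither

Δl = 5 − 2 = +3; l_i + l_f = 7.
E1 (Δl = ±1): not satisfied.
E2 (Δl = 0,±2, l_i+l_f ≥ 2): not satisfied.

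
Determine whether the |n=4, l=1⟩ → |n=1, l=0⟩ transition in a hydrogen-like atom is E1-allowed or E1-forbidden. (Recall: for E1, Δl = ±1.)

Initial l = 1, final l = 0, so Δl = -1. E1 requires Δl = ±1: ok.
All E1 selection rules are satisfied.

allowed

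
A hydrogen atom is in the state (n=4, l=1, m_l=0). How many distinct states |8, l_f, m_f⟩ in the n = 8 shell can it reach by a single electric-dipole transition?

E1 requires Δl = ±1, so l_f ∈ {0, 2}; with 0 ≤ l_f ≤ n_f−1 = 7, the allowed l_f values are {0, 2}.
For l_f = 0: m_f ∈ {m_i−1, m_i, m_i+1} ∩ [−0, 0] = {0} → 1 state.
For l_f = 2: m_f ∈ {m_i−1, m_i, m_i+1} ∩ [−2, 2] = {-1, 0, 1} → 3 states.
Total: 4.

4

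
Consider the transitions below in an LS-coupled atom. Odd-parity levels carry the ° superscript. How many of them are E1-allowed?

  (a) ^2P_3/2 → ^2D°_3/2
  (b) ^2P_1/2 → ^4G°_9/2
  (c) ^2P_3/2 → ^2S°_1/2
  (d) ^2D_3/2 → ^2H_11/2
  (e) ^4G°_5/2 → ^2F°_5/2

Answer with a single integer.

(a) allowed
(b) forbidden (ΔS, ΔL, ΔJ fail)
(c) allowed
(d) forbidden (parity, ΔL, ΔJ fail)
(e) forbidden (parity, ΔS fail)
Total allowed: 2 of 5.

2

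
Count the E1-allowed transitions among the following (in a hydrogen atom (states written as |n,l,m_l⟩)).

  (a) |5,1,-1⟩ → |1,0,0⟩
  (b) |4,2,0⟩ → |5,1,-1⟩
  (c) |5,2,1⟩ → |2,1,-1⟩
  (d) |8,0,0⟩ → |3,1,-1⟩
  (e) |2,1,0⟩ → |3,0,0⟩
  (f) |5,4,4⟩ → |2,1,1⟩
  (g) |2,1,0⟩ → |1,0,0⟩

5

(a) allowed
(b) allowed
(c) forbidden — Δm_l = -2 (E1 requires Δm_l = 0, ±1)
(d) allowed
(e) allowed
(f) forbidden — Δl = -3 (E1 requires Δl = ±1); Δm_l = -3 (E1 requires Δm_l = 0, ±1)
(g) allowed
Total allowed: 5 of 7.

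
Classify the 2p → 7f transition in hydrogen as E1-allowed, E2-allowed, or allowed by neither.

Δl = 3 − 1 = +2; l_i + l_f = 4.
E1 (Δl = ±1): not satisfied.
E2 (Δl = 0,±2, l_i+l_f ≥ 2): satisfied.

E2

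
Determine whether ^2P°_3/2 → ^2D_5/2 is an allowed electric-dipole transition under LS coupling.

allowed

Parity must change: odd → even — ok.
ΔS = 0: S: 1/2 → 1/2 — ok.
ΔL = 0, ±1 (not L=0↔0): L: 1 → 2, ΔL = +1 — ok.
ΔJ = 0, ±1 (not J=0↔0): J: 3/2 → 5/2, ΔJ = +1 — ok.
All four E1 rules are satisfied.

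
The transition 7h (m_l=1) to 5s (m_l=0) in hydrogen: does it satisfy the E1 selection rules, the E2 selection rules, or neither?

neither

Δl = 0 − 5 = -5; l_i + l_f = 5.
Δm_l = -1.
E1 (Δl = ±1, |Δm_l| ≤ 1): not satisfied.
E2 (Δl = 0,±2, l_i+l_f ≥ 2, |Δm_l| ≤ 2): not satisfied.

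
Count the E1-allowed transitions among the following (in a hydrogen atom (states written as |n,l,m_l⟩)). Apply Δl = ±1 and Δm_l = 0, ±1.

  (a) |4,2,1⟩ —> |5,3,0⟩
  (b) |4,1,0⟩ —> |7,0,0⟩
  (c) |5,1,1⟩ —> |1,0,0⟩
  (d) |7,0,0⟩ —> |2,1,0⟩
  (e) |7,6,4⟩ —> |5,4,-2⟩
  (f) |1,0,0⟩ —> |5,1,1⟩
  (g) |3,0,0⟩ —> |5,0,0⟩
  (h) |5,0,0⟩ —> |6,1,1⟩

6

(a) allowed
(b) allowed
(c) allowed
(d) allowed
(e) forbidden — Δl = -2 (E1 requires Δl = ±1); Δm_l = -6 (E1 requires Δm_l = 0, ±1)
(f) allowed
(g) forbidden — Δl = +0 (E1 requires Δl = ±1)
(h) allowed
Total allowed: 6 of 8.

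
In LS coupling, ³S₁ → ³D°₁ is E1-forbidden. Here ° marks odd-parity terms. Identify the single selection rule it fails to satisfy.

ΔS = 0: S: 1 → 1 — ✓.
ΔL = 0, ±1 (not L=0↔0): L: 0 → 2, ΔL = +2 — ✗.
Parity must change: even → odd — ✓.
ΔJ = 0, ±1 (not J=0↔0): J: 1 → 1, ΔJ = +0 — ✓.

the ΔL = 0, ±1 rule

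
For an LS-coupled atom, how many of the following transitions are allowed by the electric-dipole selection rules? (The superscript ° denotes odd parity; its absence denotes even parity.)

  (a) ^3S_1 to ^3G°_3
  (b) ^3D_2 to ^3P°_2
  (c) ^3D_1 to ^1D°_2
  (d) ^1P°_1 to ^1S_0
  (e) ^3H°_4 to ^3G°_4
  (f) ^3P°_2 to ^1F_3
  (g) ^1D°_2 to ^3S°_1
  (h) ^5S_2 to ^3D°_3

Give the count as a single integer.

2

(a) forbidden (ΔL, ΔJ fail)
(b) allowed
(c) forbidden (ΔS fails)
(d) allowed
(e) forbidden (parity fails)
(f) forbidden (ΔS, ΔL fail)
(g) forbidden (parity, ΔS, ΔL fail)
(h) forbidden (ΔS, ΔL fail)
Total allowed: 2 of 8.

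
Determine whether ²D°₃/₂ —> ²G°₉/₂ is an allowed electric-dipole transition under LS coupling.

Initial level: S=1/2, L=2, J=3/2, parity odd. Final level: S=1/2, L=4, J=9/2, parity odd.
Parity must change: odd → odd — ✗.
ΔS = 0: S: 1/2 → 1/2 — ✓.
ΔL = 0, ±1 (not L=0↔0): L: 2 → 4, ΔL = +2 — ✗.
ΔJ = 0, ±1 (not J=0↔0): J: 3/2 → 9/2, ΔJ = +3 — ✗.
Rule(s) violated: parity, ΔL, ΔJ.

forbidden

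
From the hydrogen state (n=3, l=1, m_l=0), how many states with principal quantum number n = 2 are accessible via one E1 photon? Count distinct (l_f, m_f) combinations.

1

E1 requires Δl = ±1, so l_f ∈ {0, 2}; with 0 ≤ l_f ≤ n_f−1 = 1, the allowed l_f values are {0}.
For l_f = 0: m_f ∈ {m_i−1, m_i, m_i+1} ∩ [−0, 0] = {0} → 1 state.
Total: 1.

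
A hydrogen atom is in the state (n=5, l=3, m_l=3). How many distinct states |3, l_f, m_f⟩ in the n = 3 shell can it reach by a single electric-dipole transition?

1

E1 requires Δl = ±1, so l_f ∈ {2, 4}; with 0 ≤ l_f ≤ n_f−1 = 2, the allowed l_f values are {2}.
For l_f = 2: m_f ∈ {m_i−1, m_i, m_i+1} ∩ [−2, 2] = {2} → 1 state.
Total: 1.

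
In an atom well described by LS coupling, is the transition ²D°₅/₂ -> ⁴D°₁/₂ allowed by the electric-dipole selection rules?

Initial level: S=1/2, L=2, J=5/2, parity odd. Final level: S=3/2, L=2, J=1/2, parity odd.
Parity must change: odd → odd — fails.
ΔS = 0: S: 1/2 → 3/2 — fails.
ΔL = 0, ±1 (not L=0↔0): L: 2 → 2, ΔL = +0 — ok.
ΔJ = 0, ±1 (not J=0↔0): J: 5/2 → 1/2, ΔJ = -2 — fails.
Rule(s) violated: parity, ΔS, ΔJ.

forbidden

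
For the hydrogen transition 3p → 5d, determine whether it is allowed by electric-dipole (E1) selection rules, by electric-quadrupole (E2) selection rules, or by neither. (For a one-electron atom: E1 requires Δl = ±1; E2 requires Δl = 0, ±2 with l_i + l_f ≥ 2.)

Δl = 2 − 1 = +1; l_i + l_f = 3.
E1 (Δl = ±1): satisfied.
E2 (Δl = 0,±2, l_i+l_f ≥ 2): not satisfied.

E1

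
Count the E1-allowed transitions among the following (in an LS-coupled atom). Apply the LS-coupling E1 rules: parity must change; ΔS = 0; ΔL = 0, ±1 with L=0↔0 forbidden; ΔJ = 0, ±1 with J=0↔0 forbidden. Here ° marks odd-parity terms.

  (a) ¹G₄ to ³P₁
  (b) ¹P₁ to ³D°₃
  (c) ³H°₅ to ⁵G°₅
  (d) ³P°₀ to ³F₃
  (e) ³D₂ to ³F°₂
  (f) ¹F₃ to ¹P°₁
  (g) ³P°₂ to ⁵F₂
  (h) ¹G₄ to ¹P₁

(a) forbidden (parity, ΔS, ΔL, ΔJ fail)
(b) forbidden (ΔS, ΔJ fail)
(c) forbidden (parity, ΔS fail)
(d) forbidden (ΔL, ΔJ fail)
(e) allowed
(f) forbidden (ΔL, ΔJ fail)
(g) forbidden (ΔS, ΔL fail)
(h) forbidden (parity, ΔL, ΔJ fail)
Total allowed: 1 of 8.

1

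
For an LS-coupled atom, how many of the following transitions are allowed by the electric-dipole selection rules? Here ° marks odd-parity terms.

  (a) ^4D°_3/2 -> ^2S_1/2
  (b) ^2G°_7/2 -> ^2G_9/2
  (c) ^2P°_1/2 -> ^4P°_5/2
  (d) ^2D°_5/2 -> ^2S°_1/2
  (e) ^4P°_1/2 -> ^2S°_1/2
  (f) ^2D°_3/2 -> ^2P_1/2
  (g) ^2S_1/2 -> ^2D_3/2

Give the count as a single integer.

2

(a) forbidden (ΔS, ΔL fail)
(b) allowed
(c) forbidden (parity, ΔS, ΔJ fail)
(d) forbidden (parity, ΔL, ΔJ fail)
(e) forbidden (parity, ΔS fail)
(f) allowed
(g) forbidden (parity, ΔL fail)
Total allowed: 2 of 7.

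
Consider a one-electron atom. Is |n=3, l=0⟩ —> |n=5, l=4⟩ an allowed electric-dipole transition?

forbidden

Δl = 4 − 0 = +4; the E1 rule Δl = ±1 is fails.
The transition is electric-dipole forbidden.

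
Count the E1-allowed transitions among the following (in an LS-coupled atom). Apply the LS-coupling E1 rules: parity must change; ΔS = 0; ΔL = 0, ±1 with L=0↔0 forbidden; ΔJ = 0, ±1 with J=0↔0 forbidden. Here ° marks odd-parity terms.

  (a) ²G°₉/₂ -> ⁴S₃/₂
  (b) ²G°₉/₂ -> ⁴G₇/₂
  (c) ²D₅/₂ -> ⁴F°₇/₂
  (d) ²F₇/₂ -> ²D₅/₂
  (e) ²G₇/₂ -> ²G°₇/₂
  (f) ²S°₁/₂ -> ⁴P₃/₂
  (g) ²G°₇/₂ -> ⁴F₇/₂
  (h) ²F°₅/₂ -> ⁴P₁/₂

(a) forbidden (ΔS, ΔL, ΔJ fail)
(b) forbidden (ΔS fails)
(c) forbidden (ΔS fails)
(d) forbidden (parity fails)
(e) allowed
(f) forbidden (ΔS fails)
(g) forbidden (ΔS fails)
(h) forbidden (ΔS, ΔL, ΔJ fail)
Total allowed: 1 of 8.

1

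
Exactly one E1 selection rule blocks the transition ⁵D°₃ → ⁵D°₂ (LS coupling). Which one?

Parity must change: odd → odd — fails.
ΔL = 0, ±1 (not L=0↔0): L: 2 → 2, ΔL = +0 — ok.
ΔJ = 0, ±1 (not J=0↔0): J: 3 → 2, ΔJ = -1 — ok.
ΔS = 0: S: 2 → 2 — ok.

parity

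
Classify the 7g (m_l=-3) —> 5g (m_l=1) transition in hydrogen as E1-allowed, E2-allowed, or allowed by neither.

neither

Δl = 4 − 4 = +0; l_i + l_f = 8.
Δm_l = +4.
E1 (Δl = ±1, |Δm_l| ≤ 1): not satisfied.
E2 (Δl = 0,±2, l_i+l_f ≥ 2, |Δm_l| ≤ 2): not satisfied.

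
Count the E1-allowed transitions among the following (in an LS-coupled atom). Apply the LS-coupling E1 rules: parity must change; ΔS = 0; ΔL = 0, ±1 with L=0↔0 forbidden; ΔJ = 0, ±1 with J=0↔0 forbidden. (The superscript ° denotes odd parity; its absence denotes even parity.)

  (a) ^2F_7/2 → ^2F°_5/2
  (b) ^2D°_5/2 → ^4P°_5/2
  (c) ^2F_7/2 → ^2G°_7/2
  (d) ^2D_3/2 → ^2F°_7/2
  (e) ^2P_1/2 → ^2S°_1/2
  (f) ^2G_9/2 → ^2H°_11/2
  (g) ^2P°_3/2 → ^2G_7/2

4

(a) allowed
(b) forbidden (parity, ΔS fail)
(c) allowed
(d) forbidden (ΔJ fails)
(e) allowed
(f) allowed
(g) forbidden (ΔL, ΔJ fail)
Total allowed: 4 of 7.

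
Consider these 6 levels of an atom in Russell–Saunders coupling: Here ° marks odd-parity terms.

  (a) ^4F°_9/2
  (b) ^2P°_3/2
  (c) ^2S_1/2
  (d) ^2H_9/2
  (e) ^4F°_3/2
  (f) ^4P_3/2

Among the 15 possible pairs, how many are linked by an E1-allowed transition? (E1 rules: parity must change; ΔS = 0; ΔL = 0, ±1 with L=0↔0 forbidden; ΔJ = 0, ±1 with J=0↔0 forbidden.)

1

(a)–(b): forbidden (parity, ΔS, ΔL, ΔJ).
(a)–(c): forbidden (ΔS, ΔL, ΔJ).
(a)–(d): forbidden (ΔS, ΔL).
(a)–(e): forbidden (parity, ΔJ).
(a)–(f): forbidden (ΔL, ΔJ).
(b)–(c): allowed.
(b)–(d): forbidden (ΔL, ΔJ).
(b)–(e): forbidden (parity, ΔS, ΔL).
(b)–(f): forbidden (ΔS).
(c)–(d): forbidden (parity, ΔL, ΔJ).
(c)–(e): forbidden (ΔS, ΔL).
(c)–(f): forbidden (parity, ΔS).
(d)–(e): forbidden (ΔS, ΔL, ΔJ).
(d)–(f): forbidden (parity, ΔS, ΔL, ΔJ).
(e)–(f): forbidden (ΔL).
Allowed pairs: 1 of 15.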